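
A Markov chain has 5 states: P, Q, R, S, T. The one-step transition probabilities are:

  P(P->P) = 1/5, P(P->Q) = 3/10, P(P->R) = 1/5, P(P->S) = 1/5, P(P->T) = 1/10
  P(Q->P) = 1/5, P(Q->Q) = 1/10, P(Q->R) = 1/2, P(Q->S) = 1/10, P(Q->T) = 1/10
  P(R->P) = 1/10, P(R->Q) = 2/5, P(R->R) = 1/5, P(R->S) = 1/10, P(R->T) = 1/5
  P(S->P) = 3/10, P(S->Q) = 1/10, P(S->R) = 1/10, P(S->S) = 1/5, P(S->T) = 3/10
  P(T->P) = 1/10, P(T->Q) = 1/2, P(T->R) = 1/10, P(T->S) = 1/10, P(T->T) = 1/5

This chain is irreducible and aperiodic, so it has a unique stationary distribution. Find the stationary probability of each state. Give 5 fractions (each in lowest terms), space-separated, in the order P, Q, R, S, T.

The stationary distribution satisfies pi = pi * P, i.e.:
  pi_P = 1/5*pi_P + 1/5*pi_Q + 1/10*pi_R + 3/10*pi_S + 1/10*pi_T
  pi_Q = 3/10*pi_P + 1/10*pi_Q + 2/5*pi_R + 1/10*pi_S + 1/2*pi_T
  pi_R = 1/5*pi_P + 1/2*pi_Q + 1/5*pi_R + 1/10*pi_S + 1/10*pi_T
  pi_S = 1/5*pi_P + 1/10*pi_Q + 1/10*pi_R + 1/5*pi_S + 1/10*pi_T
  pi_T = 1/10*pi_P + 1/10*pi_Q + 1/5*pi_R + 3/10*pi_S + 1/5*pi_T
with normalization: pi_P + pi_Q + pi_R + pi_S + pi_T = 1.

Using the first 4 balance equations plus normalization, the linear system A*pi = b is:
  [-4/5, 1/5, 1/10, 3/10, 1/10] . pi = 0
  [3/10, -9/10, 2/5, 1/10, 1/2] . pi = 0
  [1/5, 1/2, -4/5, 1/10, 1/10] . pi = 0
  [1/5, 1/10, 1/10, -4/5, 1/10] . pi = 0
  [1, 1, 1, 1, 1] . pi = 1

Solving yields:
  pi_P = 1790/10477
  pi_Q = 2907/10477
  pi_R = 2655/10477
  pi_S = 1363/10477
  pi_T = 1762/10477

Verification (pi * P):
  1790/10477*1/5 + 2907/10477*1/5 + 2655/10477*1/10 + 1363/10477*3/10 + 1762/10477*1/10 = 1790/10477 = pi_P  (ok)
  1790/10477*3/10 + 2907/10477*1/10 + 2655/10477*2/5 + 1363/10477*1/10 + 1762/10477*1/2 = 2907/10477 = pi_Q  (ok)
  1790/10477*1/5 + 2907/10477*1/2 + 2655/10477*1/5 + 1363/10477*1/10 + 1762/10477*1/10 = 2655/10477 = pi_R  (ok)
  1790/10477*1/5 + 2907/10477*1/10 + 2655/10477*1/10 + 1363/10477*1/5 + 1762/10477*1/10 = 1363/10477 = pi_S  (ok)
  1790/10477*1/10 + 2907/10477*1/10 + 2655/10477*1/5 + 1363/10477*3/10 + 1762/10477*1/5 = 1762/10477 = pi_T  (ok)

Answer: 1790/10477 2907/10477 2655/10477 1363/10477 1762/10477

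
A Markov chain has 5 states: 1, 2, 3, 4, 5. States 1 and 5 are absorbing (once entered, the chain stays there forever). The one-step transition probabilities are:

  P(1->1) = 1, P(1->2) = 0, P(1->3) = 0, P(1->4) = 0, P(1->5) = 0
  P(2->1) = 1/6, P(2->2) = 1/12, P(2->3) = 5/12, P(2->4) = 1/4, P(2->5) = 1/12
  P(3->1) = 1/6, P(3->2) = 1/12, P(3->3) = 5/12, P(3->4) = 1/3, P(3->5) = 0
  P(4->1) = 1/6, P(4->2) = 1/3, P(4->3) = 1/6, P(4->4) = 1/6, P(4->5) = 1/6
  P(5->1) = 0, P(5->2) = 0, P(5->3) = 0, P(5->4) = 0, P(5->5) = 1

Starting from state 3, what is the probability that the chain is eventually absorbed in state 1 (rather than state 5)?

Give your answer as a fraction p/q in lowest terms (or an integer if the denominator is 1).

Let a_i = P(absorbed in 1 | start in state i).
Boundary conditions: a_1 = 1, a_5 = 0.
For each transient state i, a_i = sum_j P(i->j) * a_j:
  a_2 = 1/6*a_1 + 1/12*a_2 + 5/12*a_3 + 1/4*a_4 + 1/12*a_5
  a_3 = 1/6*a_1 + 1/12*a_2 + 5/12*a_3 + 1/3*a_4 + 0*a_5
  a_4 = 1/6*a_1 + 1/3*a_2 + 1/6*a_3 + 1/6*a_4 + 1/6*a_5

Substituting a_1 = 1 and a_5 = 0, rearrange to (I - Q) a = r where r[i] = P(i -> 1):
  [11/12, -5/12, -1/4] . (a_2, a_3, a_4) = 1/6
  [-1/12, 7/12, -1/3] . (a_2, a_3, a_4) = 1/6
  [-1/3, -1/6, 5/6] . (a_2, a_3, a_4) = 1/6

Solving yields:
  a_2 = 53/77
  a_3 = 57/77
  a_4 = 48/77

Starting state is 3, so the absorption probability is a_3 = 57/77.

Answer: 57/77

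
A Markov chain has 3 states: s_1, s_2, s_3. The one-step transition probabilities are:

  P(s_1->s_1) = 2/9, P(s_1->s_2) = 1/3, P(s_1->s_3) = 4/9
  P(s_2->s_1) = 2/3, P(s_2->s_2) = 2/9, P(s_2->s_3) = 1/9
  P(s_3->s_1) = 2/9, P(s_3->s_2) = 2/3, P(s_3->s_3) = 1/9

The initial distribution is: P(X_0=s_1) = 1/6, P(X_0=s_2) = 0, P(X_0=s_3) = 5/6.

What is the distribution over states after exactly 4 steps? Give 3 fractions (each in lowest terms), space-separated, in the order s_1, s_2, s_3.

Propagating the distribution step by step (d_{t+1} = d_t * P):
d_0 = (s_1=1/6, s_2=0, s_3=5/6)
  d_1[s_1] = 1/6*2/9 + 0*2/3 + 5/6*2/9 = 2/9
  d_1[s_2] = 1/6*1/3 + 0*2/9 + 5/6*2/3 = 11/18
  d_1[s_3] = 1/6*4/9 + 0*1/9 + 5/6*1/9 = 1/6
d_1 = (s_1=2/9, s_2=11/18, s_3=1/6)
  d_2[s_1] = 2/9*2/9 + 11/18*2/3 + 1/6*2/9 = 40/81
  d_2[s_2] = 2/9*1/3 + 11/18*2/9 + 1/6*2/3 = 26/81
  d_2[s_3] = 2/9*4/9 + 11/18*1/9 + 1/6*1/9 = 5/27
d_2 = (s_1=40/81, s_2=26/81, s_3=5/27)
  d_3[s_1] = 40/81*2/9 + 26/81*2/3 + 5/27*2/9 = 266/729
  d_3[s_2] = 40/81*1/3 + 26/81*2/9 + 5/27*2/3 = 262/729
  d_3[s_3] = 40/81*4/9 + 26/81*1/9 + 5/27*1/9 = 67/243
d_3 = (s_1=266/729, s_2=262/729, s_3=67/243)
  d_4[s_1] = 266/729*2/9 + 262/729*2/3 + 67/243*2/9 = 2506/6561
  d_4[s_2] = 266/729*1/3 + 262/729*2/9 + 67/243*2/3 = 2528/6561
  d_4[s_3] = 266/729*4/9 + 262/729*1/9 + 67/243*1/9 = 509/2187
d_4 = (s_1=2506/6561, s_2=2528/6561, s_3=509/2187)

Answer: 2506/6561 2528/6561 509/2187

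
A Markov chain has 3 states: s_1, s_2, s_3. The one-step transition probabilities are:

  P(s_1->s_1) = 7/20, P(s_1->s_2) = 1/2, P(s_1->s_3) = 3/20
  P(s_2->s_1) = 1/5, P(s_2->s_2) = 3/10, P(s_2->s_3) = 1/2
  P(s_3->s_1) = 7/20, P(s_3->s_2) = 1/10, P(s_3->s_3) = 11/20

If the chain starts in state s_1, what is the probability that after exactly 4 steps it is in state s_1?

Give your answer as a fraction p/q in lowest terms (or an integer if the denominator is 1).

Answer: 3083/10000

Derivation:
Computing P^4 by repeated multiplication:
P^1 =
  s_1: [7/20, 1/2, 3/20]
  s_2: [1/5, 3/10, 1/2]
  s_3: [7/20, 1/10, 11/20]
P^2 =
  s_1: [11/40, 17/50, 77/200]
  s_2: [61/200, 6/25, 91/200]
  s_3: [67/200, 13/50, 81/200]
P^3 =
  s_1: [299/1000, 139/500, 423/1000]
  s_2: [157/500, 27/100, 52/125]
  s_3: [311/1000, 143/500, 403/1000]
P^4 =
  s_1: [3083/10000, 172/625, 833/2000]
  s_2: [619/2000, 699/2500, 4109/10000]
  s_3: [3071/10000, 176/625, 4113/10000]

(P^4)[s_1 -> s_1] = 3083/10000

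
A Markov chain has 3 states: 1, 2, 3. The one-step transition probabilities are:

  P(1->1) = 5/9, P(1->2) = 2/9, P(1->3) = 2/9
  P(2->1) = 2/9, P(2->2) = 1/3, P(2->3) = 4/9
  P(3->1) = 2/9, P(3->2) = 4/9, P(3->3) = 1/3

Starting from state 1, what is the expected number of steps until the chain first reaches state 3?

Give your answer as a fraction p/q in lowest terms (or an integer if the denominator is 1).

Let h_i = expected steps to first reach 3 from state i.
Boundary: h_3 = 0.
First-step equations for the other states:
  h_1 = 1 + 5/9*h_1 + 2/9*h_2 + 2/9*h_3
  h_2 = 1 + 2/9*h_1 + 1/3*h_2 + 4/9*h_3

Substituting h_3 = 0 and rearranging gives the linear system (I - Q) h = 1:
  [4/9, -2/9] . (h_1, h_2) = 1
  [-2/9, 2/3] . (h_1, h_2) = 1

Solving yields:
  h_1 = 18/5
  h_2 = 27/10

Starting state is 1, so the expected hitting time is h_1 = 18/5.

Answer: 18/5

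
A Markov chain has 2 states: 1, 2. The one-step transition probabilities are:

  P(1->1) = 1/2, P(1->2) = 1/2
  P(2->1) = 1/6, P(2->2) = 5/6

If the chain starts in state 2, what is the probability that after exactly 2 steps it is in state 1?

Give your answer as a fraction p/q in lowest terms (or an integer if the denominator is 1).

Computing P^2 by repeated multiplication:
P^1 =
  1: [1/2, 1/2]
  2: [1/6, 5/6]
P^2 =
  1: [1/3, 2/3]
  2: [2/9, 7/9]

(P^2)[2 -> 1] = 2/9

Answer: 2/9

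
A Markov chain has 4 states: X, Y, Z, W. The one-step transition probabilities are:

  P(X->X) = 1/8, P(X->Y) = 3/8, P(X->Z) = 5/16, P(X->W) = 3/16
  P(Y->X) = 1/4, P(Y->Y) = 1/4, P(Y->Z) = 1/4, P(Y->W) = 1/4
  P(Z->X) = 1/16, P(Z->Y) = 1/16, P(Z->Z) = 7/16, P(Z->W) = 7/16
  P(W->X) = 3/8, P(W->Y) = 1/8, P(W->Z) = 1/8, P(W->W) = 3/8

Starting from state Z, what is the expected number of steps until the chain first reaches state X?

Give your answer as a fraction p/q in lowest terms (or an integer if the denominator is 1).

Let h_i = expected steps to first reach X from state i.
Boundary: h_X = 0.
First-step equations for the other states:
  h_Y = 1 + 1/4*h_X + 1/4*h_Y + 1/4*h_Z + 1/4*h_W
  h_Z = 1 + 1/16*h_X + 1/16*h_Y + 7/16*h_Z + 7/16*h_W
  h_W = 1 + 3/8*h_X + 1/8*h_Y + 1/8*h_Z + 3/8*h_W

Substituting h_X = 0 and rearranging gives the linear system (I - Q) h = 1:
  [3/4, -1/4, -1/4] . (h_Y, h_Z, h_W) = 1
  [-1/16, 9/16, -7/16] . (h_Y, h_Z, h_W) = 1
  [-1/8, -1/8, 5/8] . (h_Y, h_Z, h_W) = 1

Solving yields:
  h_Y = 94/23
  h_Z = 112/23
  h_W = 78/23

Starting state is Z, so the expected hitting time is h_Z = 112/23.

Answer: 112/23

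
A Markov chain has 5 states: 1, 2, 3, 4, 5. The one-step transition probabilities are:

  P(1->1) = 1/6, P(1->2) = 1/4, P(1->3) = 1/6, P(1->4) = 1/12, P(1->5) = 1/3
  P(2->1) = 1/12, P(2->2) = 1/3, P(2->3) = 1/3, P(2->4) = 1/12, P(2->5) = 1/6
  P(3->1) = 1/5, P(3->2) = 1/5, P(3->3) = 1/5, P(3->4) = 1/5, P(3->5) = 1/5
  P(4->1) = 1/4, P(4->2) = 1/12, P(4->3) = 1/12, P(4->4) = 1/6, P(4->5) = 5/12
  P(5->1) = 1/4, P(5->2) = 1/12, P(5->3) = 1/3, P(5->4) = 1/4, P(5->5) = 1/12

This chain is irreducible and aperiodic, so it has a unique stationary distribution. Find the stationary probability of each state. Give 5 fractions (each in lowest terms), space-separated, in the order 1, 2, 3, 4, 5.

The stationary distribution satisfies pi = pi * P, i.e.:
  pi_1 = 1/6*pi_1 + 1/12*pi_2 + 1/5*pi_3 + 1/4*pi_4 + 1/4*pi_5
  pi_2 = 1/4*pi_1 + 1/3*pi_2 + 1/5*pi_3 + 1/12*pi_4 + 1/12*pi_5
  pi_3 = 1/6*pi_1 + 1/3*pi_2 + 1/5*pi_3 + 1/12*pi_4 + 1/3*pi_5
  pi_4 = 1/12*pi_1 + 1/12*pi_2 + 1/5*pi_3 + 1/6*pi_4 + 1/4*pi_5
  pi_5 = 1/3*pi_1 + 1/6*pi_2 + 1/5*pi_3 + 5/12*pi_4 + 1/12*pi_5
with normalization: pi_1 + pi_2 + pi_3 + pi_4 + pi_5 = 1.

Using the first 4 balance equations plus normalization, the linear system A*pi = b is:
  [-5/6, 1/12, 1/5, 1/4, 1/4] . pi = 0
  [1/4, -2/3, 1/5, 1/12, 1/12] . pi = 0
  [1/6, 1/3, -4/5, 1/12, 1/3] . pi = 0
  [1/12, 1/12, 1/5, -5/6, 1/4] . pi = 0
  [1, 1, 1, 1, 1] . pi = 1

Solving yields:
  pi_1 = 19968/104545
  pi_2 = 3960/20909
  pi_3 = 4817/20909
  pi_4 = 16896/104545
  pi_5 = 23796/104545

Verification (pi * P):
  19968/104545*1/6 + 3960/20909*1/12 + 4817/20909*1/5 + 16896/104545*1/4 + 23796/104545*1/4 = 19968/104545 = pi_1  (ok)
  19968/104545*1/4 + 3960/20909*1/3 + 4817/20909*1/5 + 16896/104545*1/12 + 23796/104545*1/12 = 3960/20909 = pi_2  (ok)
  19968/104545*1/6 + 3960/20909*1/3 + 4817/20909*1/5 + 16896/104545*1/12 + 23796/104545*1/3 = 4817/20909 = pi_3  (ok)
  19968/104545*1/12 + 3960/20909*1/12 + 4817/20909*1/5 + 16896/104545*1/6 + 23796/104545*1/4 = 16896/104545 = pi_4  (ok)
  19968/104545*1/3 + 3960/20909*1/6 + 4817/20909*1/5 + 16896/104545*5/12 + 23796/104545*1/12 = 23796/104545 = pi_5  (ok)

Answer: 19968/104545 3960/20909 4817/20909 16896/104545 23796/104545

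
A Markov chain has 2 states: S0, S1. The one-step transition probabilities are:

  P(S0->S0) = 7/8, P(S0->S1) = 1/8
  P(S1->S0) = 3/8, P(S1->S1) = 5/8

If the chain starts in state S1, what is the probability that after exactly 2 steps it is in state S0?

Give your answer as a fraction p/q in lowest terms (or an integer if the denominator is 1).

Computing P^2 by repeated multiplication:
P^1 =
  S0: [7/8, 1/8]
  S1: [3/8, 5/8]
P^2 =
  S0: [13/16, 3/16]
  S1: [9/16, 7/16]

(P^2)[S1 -> S0] = 9/16

Answer: 9/16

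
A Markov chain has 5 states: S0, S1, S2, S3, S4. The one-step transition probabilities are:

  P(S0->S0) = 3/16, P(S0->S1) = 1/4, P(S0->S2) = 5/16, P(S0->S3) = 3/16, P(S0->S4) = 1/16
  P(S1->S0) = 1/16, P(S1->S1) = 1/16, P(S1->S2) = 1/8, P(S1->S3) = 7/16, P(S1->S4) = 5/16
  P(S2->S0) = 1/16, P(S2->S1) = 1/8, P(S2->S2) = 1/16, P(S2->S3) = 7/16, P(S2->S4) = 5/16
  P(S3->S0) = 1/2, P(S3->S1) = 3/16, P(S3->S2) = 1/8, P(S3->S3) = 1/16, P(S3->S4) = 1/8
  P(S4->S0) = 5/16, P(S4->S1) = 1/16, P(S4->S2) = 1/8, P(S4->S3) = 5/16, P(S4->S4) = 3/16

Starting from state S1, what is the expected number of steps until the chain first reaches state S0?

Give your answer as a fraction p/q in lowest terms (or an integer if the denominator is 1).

Let h_i = expected steps to first reach S0 from state i.
Boundary: h_S0 = 0.
First-step equations for the other states:
  h_S1 = 1 + 1/16*h_S0 + 1/16*h_S1 + 1/8*h_S2 + 7/16*h_S3 + 5/16*h_S4
  h_S2 = 1 + 1/16*h_S0 + 1/8*h_S1 + 1/16*h_S2 + 7/16*h_S3 + 5/16*h_S4
  h_S3 = 1 + 1/2*h_S0 + 3/16*h_S1 + 1/8*h_S2 + 1/16*h_S3 + 1/8*h_S4
  h_S4 = 1 + 5/16*h_S0 + 1/16*h_S1 + 1/8*h_S2 + 5/16*h_S3 + 3/16*h_S4

Substituting h_S0 = 0 and rearranging gives the linear system (I - Q) h = 1:
  [15/16, -1/8, -7/16, -5/16] . (h_S1, h_S2, h_S3, h_S4) = 1
  [-1/8, 15/16, -7/16, -5/16] . (h_S1, h_S2, h_S3, h_S4) = 1
  [-3/16, -1/8, 15/16, -1/8] . (h_S1, h_S2, h_S3, h_S4) = 1
  [-1/16, -1/8, -5/16, 13/16] . (h_S1, h_S2, h_S3, h_S4) = 1

Solving yields:
  h_S1 = 3120/779
  h_S2 = 3120/779
  h_S3 = 2208/779
  h_S4 = 2528/779

Starting state is S1, so the expected hitting time is h_S1 = 3120/779.

Answer: 3120/779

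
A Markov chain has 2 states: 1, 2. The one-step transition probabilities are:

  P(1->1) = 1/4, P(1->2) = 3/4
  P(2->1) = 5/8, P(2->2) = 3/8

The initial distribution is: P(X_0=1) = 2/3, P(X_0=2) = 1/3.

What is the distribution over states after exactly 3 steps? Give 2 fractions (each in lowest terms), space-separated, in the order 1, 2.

Propagating the distribution step by step (d_{t+1} = d_t * P):
d_0 = (1=2/3, 2=1/3)
  d_1[1] = 2/3*1/4 + 1/3*5/8 = 3/8
  d_1[2] = 2/3*3/4 + 1/3*3/8 = 5/8
d_1 = (1=3/8, 2=5/8)
  d_2[1] = 3/8*1/4 + 5/8*5/8 = 31/64
  d_2[2] = 3/8*3/4 + 5/8*3/8 = 33/64
d_2 = (1=31/64, 2=33/64)
  d_3[1] = 31/64*1/4 + 33/64*5/8 = 227/512
  d_3[2] = 31/64*3/4 + 33/64*3/8 = 285/512
d_3 = (1=227/512, 2=285/512)

Answer: 227/512 285/512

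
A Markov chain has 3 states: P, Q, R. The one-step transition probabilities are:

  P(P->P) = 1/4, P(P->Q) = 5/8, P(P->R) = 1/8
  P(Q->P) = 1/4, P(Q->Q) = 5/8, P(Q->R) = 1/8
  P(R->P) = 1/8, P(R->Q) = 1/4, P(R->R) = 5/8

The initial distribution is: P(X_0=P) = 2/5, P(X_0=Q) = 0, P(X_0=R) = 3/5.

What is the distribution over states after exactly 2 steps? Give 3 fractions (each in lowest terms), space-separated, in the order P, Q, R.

Propagating the distribution step by step (d_{t+1} = d_t * P):
d_0 = (P=2/5, Q=0, R=3/5)
  d_1[P] = 2/5*1/4 + 0*1/4 + 3/5*1/8 = 7/40
  d_1[Q] = 2/5*5/8 + 0*5/8 + 3/5*1/4 = 2/5
  d_1[R] = 2/5*1/8 + 0*1/8 + 3/5*5/8 = 17/40
d_1 = (P=7/40, Q=2/5, R=17/40)
  d_2[P] = 7/40*1/4 + 2/5*1/4 + 17/40*1/8 = 63/320
  d_2[Q] = 7/40*5/8 + 2/5*5/8 + 17/40*1/4 = 149/320
  d_2[R] = 7/40*1/8 + 2/5*1/8 + 17/40*5/8 = 27/80
d_2 = (P=63/320, Q=149/320, R=27/80)

Answer: 63/320 149/320 27/80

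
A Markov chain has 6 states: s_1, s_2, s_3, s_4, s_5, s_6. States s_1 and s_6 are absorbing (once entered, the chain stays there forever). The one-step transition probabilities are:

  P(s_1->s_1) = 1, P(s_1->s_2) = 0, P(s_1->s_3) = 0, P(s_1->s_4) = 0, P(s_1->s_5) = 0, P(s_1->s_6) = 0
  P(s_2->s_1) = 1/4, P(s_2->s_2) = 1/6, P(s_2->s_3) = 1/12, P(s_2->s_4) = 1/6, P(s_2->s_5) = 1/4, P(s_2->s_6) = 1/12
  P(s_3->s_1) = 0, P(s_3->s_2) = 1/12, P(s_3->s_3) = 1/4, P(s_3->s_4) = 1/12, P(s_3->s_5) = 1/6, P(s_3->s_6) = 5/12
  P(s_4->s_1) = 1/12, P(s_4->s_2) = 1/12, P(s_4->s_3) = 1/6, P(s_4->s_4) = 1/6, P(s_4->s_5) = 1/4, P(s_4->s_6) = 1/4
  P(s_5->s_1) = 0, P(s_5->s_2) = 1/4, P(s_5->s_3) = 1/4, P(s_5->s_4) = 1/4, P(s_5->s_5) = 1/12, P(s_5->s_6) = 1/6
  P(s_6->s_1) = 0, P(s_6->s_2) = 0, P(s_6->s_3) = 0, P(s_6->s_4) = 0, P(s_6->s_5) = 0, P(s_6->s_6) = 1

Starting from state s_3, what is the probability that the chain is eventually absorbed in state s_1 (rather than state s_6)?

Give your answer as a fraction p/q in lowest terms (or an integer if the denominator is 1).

Let a_i = P(absorbed in s_1 | start in state i).
Boundary conditions: a_s_1 = 1, a_s_6 = 0.
For each transient state i, a_i = sum_j P(i->j) * a_j:
  a_s_2 = 1/4*a_s_1 + 1/6*a_s_2 + 1/12*a_s_3 + 1/6*a_s_4 + 1/4*a_s_5 + 1/12*a_s_6
  a_s_3 = 0*a_s_1 + 1/12*a_s_2 + 1/4*a_s_3 + 1/12*a_s_4 + 1/6*a_s_5 + 5/12*a_s_6
  a_s_4 = 1/12*a_s_1 + 1/12*a_s_2 + 1/6*a_s_3 + 1/6*a_s_4 + 1/4*a_s_5 + 1/4*a_s_6
  a_s_5 = 0*a_s_1 + 1/4*a_s_2 + 1/4*a_s_3 + 1/4*a_s_4 + 1/12*a_s_5 + 1/6*a_s_6

Substituting a_s_1 = 1 and a_s_6 = 0, rearrange to (I - Q) a = r where r[i] = P(i -> s_1):
  [5/6, -1/12, -1/6, -1/4] . (a_s_2, a_s_3, a_s_4, a_s_5) = 1/4
  [-1/12, 3/4, -1/12, -1/6] . (a_s_2, a_s_3, a_s_4, a_s_5) = 0
  [-1/12, -1/6, 5/6, -1/4] . (a_s_2, a_s_3, a_s_4, a_s_5) = 1/12
  [-1/4, -1/4, -1/4, 11/12] . (a_s_2, a_s_3, a_s_4, a_s_5) = 0

Solving yields:
  a_s_2 = 2711/6449
  a_s_3 = 765/6449
  a_s_4 = 1474/6449
  a_s_5 = 1350/6449

Starting state is s_3, so the absorption probability is a_s_3 = 765/6449.

Answer: 765/6449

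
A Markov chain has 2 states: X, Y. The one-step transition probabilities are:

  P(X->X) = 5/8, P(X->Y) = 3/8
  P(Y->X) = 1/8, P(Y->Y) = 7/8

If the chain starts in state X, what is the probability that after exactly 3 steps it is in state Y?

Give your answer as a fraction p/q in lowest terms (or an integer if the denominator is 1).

Answer: 21/32

Derivation:
Computing P^3 by repeated multiplication:
P^1 =
  X: [5/8, 3/8]
  Y: [1/8, 7/8]
P^2 =
  X: [7/16, 9/16]
  Y: [3/16, 13/16]
P^3 =
  X: [11/32, 21/32]
  Y: [7/32, 25/32]

(P^3)[X -> Y] = 21/32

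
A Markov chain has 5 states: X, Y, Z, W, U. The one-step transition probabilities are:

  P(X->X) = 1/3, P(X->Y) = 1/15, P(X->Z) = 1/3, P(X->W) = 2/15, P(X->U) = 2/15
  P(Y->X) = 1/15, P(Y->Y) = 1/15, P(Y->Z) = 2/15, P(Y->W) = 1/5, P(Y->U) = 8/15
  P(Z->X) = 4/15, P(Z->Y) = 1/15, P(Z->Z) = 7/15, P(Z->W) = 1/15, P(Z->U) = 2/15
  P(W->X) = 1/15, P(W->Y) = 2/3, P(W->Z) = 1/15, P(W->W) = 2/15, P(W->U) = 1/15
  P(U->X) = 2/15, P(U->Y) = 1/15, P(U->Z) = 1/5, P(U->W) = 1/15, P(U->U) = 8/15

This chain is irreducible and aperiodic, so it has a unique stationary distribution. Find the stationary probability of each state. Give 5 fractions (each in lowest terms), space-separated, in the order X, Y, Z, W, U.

The stationary distribution satisfies pi = pi * P, i.e.:
  pi_X = 1/3*pi_X + 1/15*pi_Y + 4/15*pi_Z + 1/15*pi_W + 2/15*pi_U
  pi_Y = 1/15*pi_X + 1/15*pi_Y + 1/15*pi_Z + 2/3*pi_W + 1/15*pi_U
  pi_Z = 1/3*pi_X + 2/15*pi_Y + 7/15*pi_Z + 1/15*pi_W + 1/5*pi_U
  pi_W = 2/15*pi_X + 1/5*pi_Y + 1/15*pi_Z + 2/15*pi_W + 1/15*pi_U
  pi_U = 2/15*pi_X + 8/15*pi_Y + 2/15*pi_Z + 1/15*pi_W + 8/15*pi_U
with normalization: pi_X + pi_Y + pi_Z + pi_W + pi_U = 1.

Using the first 4 balance equations plus normalization, the linear system A*pi = b is:
  [-2/3, 1/15, 4/15, 1/15, 2/15] . pi = 0
  [1/15, -14/15, 1/15, 2/3, 1/15] . pi = 0
  [1/3, 2/15, -8/15, 1/15, 1/5] . pi = 0
  [2/15, 1/5, 1/15, -13/15, 1/15] . pi = 0
  [1, 1, 1, 1, 1] . pi = 1

Solving yields:
  pi_X = 2411/12459
  pi_Y = 3211/24918
  pi_Z = 6911/24918
  pi_W = 861/8306
  pi_U = 7391/24918

Verification (pi * P):
  2411/12459*1/3 + 3211/24918*1/15 + 6911/24918*4/15 + 861/8306*1/15 + 7391/24918*2/15 = 2411/12459 = pi_X  (ok)
  2411/12459*1/15 + 3211/24918*1/15 + 6911/24918*1/15 + 861/8306*2/3 + 7391/24918*1/15 = 3211/24918 = pi_Y  (ok)
  2411/12459*1/3 + 3211/24918*2/15 + 6911/24918*7/15 + 861/8306*1/15 + 7391/24918*1/5 = 6911/24918 = pi_Z  (ok)
  2411/12459*2/15 + 3211/24918*1/5 + 6911/24918*1/15 + 861/8306*2/15 + 7391/24918*1/15 = 861/8306 = pi_W  (ok)
  2411/12459*2/15 + 3211/24918*8/15 + 6911/24918*2/15 + 861/8306*1/15 + 7391/24918*8/15 = 7391/24918 = pi_U  (ok)

Answer: 2411/12459 3211/24918 6911/24918 861/8306 7391/24918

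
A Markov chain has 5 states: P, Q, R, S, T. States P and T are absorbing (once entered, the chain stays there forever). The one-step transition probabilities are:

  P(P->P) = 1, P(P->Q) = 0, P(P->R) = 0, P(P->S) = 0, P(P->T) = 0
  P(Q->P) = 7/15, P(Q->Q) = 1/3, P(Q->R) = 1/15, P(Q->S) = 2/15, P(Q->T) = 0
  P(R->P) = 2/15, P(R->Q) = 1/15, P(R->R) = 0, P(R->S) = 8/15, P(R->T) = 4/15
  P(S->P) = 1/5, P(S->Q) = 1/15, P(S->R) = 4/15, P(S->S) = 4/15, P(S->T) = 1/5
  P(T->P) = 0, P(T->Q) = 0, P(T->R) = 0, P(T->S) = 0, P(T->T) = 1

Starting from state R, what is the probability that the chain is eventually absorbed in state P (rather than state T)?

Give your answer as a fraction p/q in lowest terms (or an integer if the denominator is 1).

Let a_i = P(absorbed in P | start in state i).
Boundary conditions: a_P = 1, a_T = 0.
For each transient state i, a_i = sum_j P(i->j) * a_j:
  a_Q = 7/15*a_P + 1/3*a_Q + 1/15*a_R + 2/15*a_S + 0*a_T
  a_R = 2/15*a_P + 1/15*a_Q + 0*a_R + 8/15*a_S + 4/15*a_T
  a_S = 1/5*a_P + 1/15*a_Q + 4/15*a_R + 4/15*a_S + 1/5*a_T

Substituting a_P = 1 and a_T = 0, rearrange to (I - Q) a = r where r[i] = P(i -> P):
  [2/3, -1/15, -2/15] . (a_Q, a_R, a_S) = 7/15
  [-1/15, 1, -8/15] . (a_Q, a_R, a_S) = 2/15
  [-1/15, -4/15, 11/15] . (a_Q, a_R, a_S) = 1/5

Solving yields:
  a_Q = 57/67
  a_R = 595/1273
  a_S = 662/1273

Starting state is R, so the absorption probability is a_R = 595/1273.

Answer: 595/1273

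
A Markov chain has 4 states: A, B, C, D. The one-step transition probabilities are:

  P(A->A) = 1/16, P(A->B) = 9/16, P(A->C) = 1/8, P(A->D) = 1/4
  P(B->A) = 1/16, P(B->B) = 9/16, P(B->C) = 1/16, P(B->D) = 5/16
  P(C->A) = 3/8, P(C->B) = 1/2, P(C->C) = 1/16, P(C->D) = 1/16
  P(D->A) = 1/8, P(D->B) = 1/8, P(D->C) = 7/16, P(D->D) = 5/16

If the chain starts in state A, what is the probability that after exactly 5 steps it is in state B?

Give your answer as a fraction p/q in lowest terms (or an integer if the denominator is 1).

Answer: 114745/262144

Derivation:
Computing P^5 by repeated multiplication:
P^1 =
  A: [1/16, 9/16, 1/8, 1/4]
  B: [1/16, 9/16, 1/16, 5/16]
  C: [3/8, 1/2, 1/16, 1/16]
  D: [1/8, 1/8, 7/16, 5/16]
P^2 =
  A: [15/128, 57/128, 41/256, 71/256]
  B: [13/128, 27/64, 47/256, 75/256]
  C: [11/128, 17/32, 7/64, 35/128]
  D: [7/32, 51/128, 3/16, 25/128]
P^3 =
  A: [133/1024, 883/2048, 89/512, 543/2048]
  B: [283/2048, 433/1024, 183/1024, 533/2048]
  C: [233/2048, 893/2048, 349/2048, 573/2048]
  D: [273/2048, 953/2048, 153/1024, 129/512]
P^4 =
  A: [4371/32768, 14275/32768, 1393/8192, 4275/16384]
  B: [4411/32768, 14335/32768, 5529/32768, 8493/32768]
  C: [2183/16384, 1759/4096, 5719/32768, 8611/32768]
  D: [2047/16384, 7257/16384, 5417/32768, 8743/32768]
P^5 =
  A: [34589/262144, 114745/262144, 88439/524288, 137181/524288]
  B: [34453/262144, 57483/131072, 88137/524288, 137313/524288]
  C: [34987/262144, 57229/131072, 2775/16384, 68299/262144]
  D: [17149/131072, 114147/262144, 11165/65536, 69039/262144]

(P^5)[A -> B] = 114745/262144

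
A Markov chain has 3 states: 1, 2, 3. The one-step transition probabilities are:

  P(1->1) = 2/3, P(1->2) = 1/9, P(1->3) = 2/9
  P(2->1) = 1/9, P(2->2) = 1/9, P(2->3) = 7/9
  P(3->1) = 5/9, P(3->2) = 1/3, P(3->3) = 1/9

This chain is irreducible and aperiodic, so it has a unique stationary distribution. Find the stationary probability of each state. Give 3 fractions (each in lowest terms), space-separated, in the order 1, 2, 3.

The stationary distribution satisfies pi = pi * P, i.e.:
  pi_1 = 2/3*pi_1 + 1/9*pi_2 + 5/9*pi_3
  pi_2 = 1/9*pi_1 + 1/9*pi_2 + 1/3*pi_3
  pi_3 = 2/9*pi_1 + 7/9*pi_2 + 1/9*pi_3
with normalization: pi_1 + pi_2 + pi_3 = 1.

Using the first 2 balance equations plus normalization, the linear system A*pi = b is:
  [-1/3, 1/9, 5/9] . pi = 0
  [1/9, -8/9, 1/3] . pi = 0
  [1, 1, 1] . pi = 1

Solving yields:
  pi_1 = 43/80
  pi_2 = 7/40
  pi_3 = 23/80

Verification (pi * P):
  43/80*2/3 + 7/40*1/9 + 23/80*5/9 = 43/80 = pi_1  (ok)
  43/80*1/9 + 7/40*1/9 + 23/80*1/3 = 7/40 = pi_2  (ok)
  43/80*2/9 + 7/40*7/9 + 23/80*1/9 = 23/80 = pi_3  (ok)

Answer: 43/80 7/40 23/80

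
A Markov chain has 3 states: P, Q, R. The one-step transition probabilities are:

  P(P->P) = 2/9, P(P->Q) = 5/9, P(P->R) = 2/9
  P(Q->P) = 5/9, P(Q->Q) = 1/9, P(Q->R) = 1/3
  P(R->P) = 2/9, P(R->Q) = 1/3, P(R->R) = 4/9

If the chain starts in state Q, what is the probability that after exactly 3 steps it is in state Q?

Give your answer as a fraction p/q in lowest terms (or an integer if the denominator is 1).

Answer: 215/729

Derivation:
Computing P^3 by repeated multiplication:
P^1 =
  P: [2/9, 5/9, 2/9]
  Q: [5/9, 1/9, 1/3]
  R: [2/9, 1/3, 4/9]
P^2 =
  P: [11/27, 7/27, 1/3]
  Q: [7/27, 35/81, 25/81]
  R: [1/3, 25/81, 29/81]
P^3 =
  P: [25/81, 89/243, 79/243]
  Q: [89/243, 215/729, 247/729]
  R: [79/243, 247/729, 245/729]

(P^3)[Q -> Q] = 215/729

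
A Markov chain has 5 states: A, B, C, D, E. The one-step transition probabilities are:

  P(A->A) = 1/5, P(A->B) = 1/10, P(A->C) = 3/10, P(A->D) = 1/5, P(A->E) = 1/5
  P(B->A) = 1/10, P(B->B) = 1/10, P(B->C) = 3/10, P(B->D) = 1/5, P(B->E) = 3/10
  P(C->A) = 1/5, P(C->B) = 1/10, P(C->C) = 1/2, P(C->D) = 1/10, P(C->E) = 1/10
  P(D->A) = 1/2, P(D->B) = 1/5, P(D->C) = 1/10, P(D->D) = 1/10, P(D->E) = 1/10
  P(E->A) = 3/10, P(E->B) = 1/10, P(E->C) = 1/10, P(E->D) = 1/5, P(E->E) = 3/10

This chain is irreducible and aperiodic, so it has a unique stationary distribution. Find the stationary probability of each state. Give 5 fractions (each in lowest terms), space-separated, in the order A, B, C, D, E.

Answer: 956/3769 871/7538 1092/3769 586/3769 1399/7538

Derivation:
The stationary distribution satisfies pi = pi * P, i.e.:
  pi_A = 1/5*pi_A + 1/10*pi_B + 1/5*pi_C + 1/2*pi_D + 3/10*pi_E
  pi_B = 1/10*pi_A + 1/10*pi_B + 1/10*pi_C + 1/5*pi_D + 1/10*pi_E
  pi_C = 3/10*pi_A + 3/10*pi_B + 1/2*pi_C + 1/10*pi_D + 1/10*pi_E
  pi_D = 1/5*pi_A + 1/5*pi_B + 1/10*pi_C + 1/10*pi_D + 1/5*pi_E
  pi_E = 1/5*pi_A + 3/10*pi_B + 1/10*pi_C + 1/10*pi_D + 3/10*pi_E
with normalization: pi_A + pi_B + pi_C + pi_D + pi_E = 1.

Using the first 4 balance equations plus normalization, the linear system A*pi = b is:
  [-4/5, 1/10, 1/5, 1/2, 3/10] . pi = 0
  [1/10, -9/10, 1/10, 1/5, 1/10] . pi = 0
  [3/10, 3/10, -1/2, 1/10, 1/10] . pi = 0
  [1/5, 1/5, 1/10, -9/10, 1/5] . pi = 0
  [1, 1, 1, 1, 1] . pi = 1

Solving yields:
  pi_A = 956/3769
  pi_B = 871/7538
  pi_C = 1092/3769
  pi_D = 586/3769
  pi_E = 1399/7538

Verification (pi * P):
  956/3769*1/5 + 871/7538*1/10 + 1092/3769*1/5 + 586/3769*1/2 + 1399/7538*3/10 = 956/3769 = pi_A  (ok)
  956/3769*1/10 + 871/7538*1/10 + 1092/3769*1/10 + 586/3769*1/5 + 1399/7538*1/10 = 871/7538 = pi_B  (ok)
  956/3769*3/10 + 871/7538*3/10 + 1092/3769*1/2 + 586/3769*1/10 + 1399/7538*1/10 = 1092/3769 = pi_C  (ok)
  956/3769*1/5 + 871/7538*1/5 + 1092/3769*1/10 + 586/3769*1/10 + 1399/7538*1/5 = 586/3769 = pi_D  (ok)
  956/3769*1/5 + 871/7538*3/10 + 1092/3769*1/10 + 586/3769*1/10 + 1399/7538*3/10 = 1399/7538 = pi_E  (ok)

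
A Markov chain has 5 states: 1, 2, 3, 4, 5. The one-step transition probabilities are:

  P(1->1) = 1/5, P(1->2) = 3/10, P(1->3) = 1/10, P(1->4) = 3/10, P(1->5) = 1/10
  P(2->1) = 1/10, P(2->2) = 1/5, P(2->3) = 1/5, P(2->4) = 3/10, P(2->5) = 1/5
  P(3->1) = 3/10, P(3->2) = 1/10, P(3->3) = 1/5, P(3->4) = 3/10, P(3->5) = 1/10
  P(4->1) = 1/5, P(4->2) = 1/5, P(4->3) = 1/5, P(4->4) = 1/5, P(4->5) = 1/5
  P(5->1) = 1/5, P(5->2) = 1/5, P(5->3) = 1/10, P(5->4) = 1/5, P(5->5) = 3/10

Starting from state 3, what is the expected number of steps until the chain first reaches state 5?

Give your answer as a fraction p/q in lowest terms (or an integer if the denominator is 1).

Answer: 5665/828

Derivation:
Let h_i = expected steps to first reach 5 from state i.
Boundary: h_5 = 0.
First-step equations for the other states:
  h_1 = 1 + 1/5*h_1 + 3/10*h_2 + 1/10*h_3 + 3/10*h_4 + 1/10*h_5
  h_2 = 1 + 1/10*h_1 + 1/5*h_2 + 1/5*h_3 + 3/10*h_4 + 1/5*h_5
  h_3 = 1 + 3/10*h_1 + 1/10*h_2 + 1/5*h_3 + 3/10*h_4 + 1/10*h_5
  h_4 = 1 + 1/5*h_1 + 1/5*h_2 + 1/5*h_3 + 1/5*h_4 + 1/5*h_5

Substituting h_5 = 0 and rearranging gives the linear system (I - Q) h = 1:
  [4/5, -3/10, -1/10, -3/10] . (h_1, h_2, h_3, h_4) = 1
  [-1/10, 4/5, -1/5, -3/10] . (h_1, h_2, h_3, h_4) = 1
  [-3/10, -1/10, 4/5, -3/10] . (h_1, h_2, h_3, h_4) = 1
  [-1/5, -1/5, -1/5, 4/5] . (h_1, h_2, h_3, h_4) = 1

Solving yields:
  h_1 = 5555/828
  h_2 = 55/9
  h_3 = 5665/828
  h_4 = 5105/828

Starting state is 3, so the expected hitting time is h_3 = 5665/828.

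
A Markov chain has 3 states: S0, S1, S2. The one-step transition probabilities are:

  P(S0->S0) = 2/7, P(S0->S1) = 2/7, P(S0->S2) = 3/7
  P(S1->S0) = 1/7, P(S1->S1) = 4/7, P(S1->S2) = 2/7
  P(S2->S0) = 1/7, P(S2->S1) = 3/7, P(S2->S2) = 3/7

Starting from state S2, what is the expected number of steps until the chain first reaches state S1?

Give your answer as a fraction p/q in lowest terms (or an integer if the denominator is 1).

Let h_i = expected steps to first reach S1 from state i.
Boundary: h_S1 = 0.
First-step equations for the other states:
  h_S0 = 1 + 2/7*h_S0 + 2/7*h_S1 + 3/7*h_S2
  h_S2 = 1 + 1/7*h_S0 + 3/7*h_S1 + 3/7*h_S2

Substituting h_S1 = 0 and rearranging gives the linear system (I - Q) h = 1:
  [5/7, -3/7] . (h_S0, h_S2) = 1
  [-1/7, 4/7] . (h_S0, h_S2) = 1

Solving yields:
  h_S0 = 49/17
  h_S2 = 42/17

Starting state is S2, so the expected hitting time is h_S2 = 42/17.

Answer: 42/17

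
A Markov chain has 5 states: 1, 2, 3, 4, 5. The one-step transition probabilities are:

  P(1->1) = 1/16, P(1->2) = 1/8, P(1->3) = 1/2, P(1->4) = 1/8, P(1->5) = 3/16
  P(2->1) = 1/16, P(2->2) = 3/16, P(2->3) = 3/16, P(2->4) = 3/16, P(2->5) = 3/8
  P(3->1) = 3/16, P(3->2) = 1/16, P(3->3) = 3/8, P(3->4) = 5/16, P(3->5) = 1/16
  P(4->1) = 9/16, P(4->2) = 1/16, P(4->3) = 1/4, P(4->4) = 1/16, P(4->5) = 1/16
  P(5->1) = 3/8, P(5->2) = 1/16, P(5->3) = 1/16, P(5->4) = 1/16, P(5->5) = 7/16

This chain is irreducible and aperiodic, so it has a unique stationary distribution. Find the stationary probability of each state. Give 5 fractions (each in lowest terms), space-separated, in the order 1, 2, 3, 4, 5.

Answer: 3191/13063 1161/13063 4020/13063 2166/13063 2525/13063

Derivation:
The stationary distribution satisfies pi = pi * P, i.e.:
  pi_1 = 1/16*pi_1 + 1/16*pi_2 + 3/16*pi_3 + 9/16*pi_4 + 3/8*pi_5
  pi_2 = 1/8*pi_1 + 3/16*pi_2 + 1/16*pi_3 + 1/16*pi_4 + 1/16*pi_5
  pi_3 = 1/2*pi_1 + 3/16*pi_2 + 3/8*pi_3 + 1/4*pi_4 + 1/16*pi_5
  pi_4 = 1/8*pi_1 + 3/16*pi_2 + 5/16*pi_3 + 1/16*pi_4 + 1/16*pi_5
  pi_5 = 3/16*pi_1 + 3/8*pi_2 + 1/16*pi_3 + 1/16*pi_4 + 7/16*pi_5
with normalization: pi_1 + pi_2 + pi_3 + pi_4 + pi_5 = 1.

Using the first 4 balance equations plus normalization, the linear system A*pi = b is:
  [-15/16, 1/16, 3/16, 9/16, 3/8] . pi = 0
  [1/8, -13/16, 1/16, 1/16, 1/16] . pi = 0
  [1/2, 3/16, -5/8, 1/4, 1/16] . pi = 0
  [1/8, 3/16, 5/16, -15/16, 1/16] . pi = 0
  [1, 1, 1, 1, 1] . pi = 1

Solving yields:
  pi_1 = 3191/13063
  pi_2 = 1161/13063
  pi_3 = 4020/13063
  pi_4 = 2166/13063
  pi_5 = 2525/13063

Verification (pi * P):
  3191/13063*1/16 + 1161/13063*1/16 + 4020/13063*3/16 + 2166/13063*9/16 + 2525/13063*3/8 = 3191/13063 = pi_1  (ok)
  3191/13063*1/8 + 1161/13063*3/16 + 4020/13063*1/16 + 2166/13063*1/16 + 2525/13063*1/16 = 1161/13063 = pi_2  (ok)
  3191/13063*1/2 + 1161/13063*3/16 + 4020/13063*3/8 + 2166/13063*1/4 + 2525/13063*1/16 = 4020/13063 = pi_3  (ok)
  3191/13063*1/8 + 1161/13063*3/16 + 4020/13063*5/16 + 2166/13063*1/16 + 2525/13063*1/16 = 2166/13063 = pi_4  (ok)
  3191/13063*3/16 + 1161/13063*3/8 + 4020/13063*1/16 + 2166/13063*1/16 + 2525/13063*7/16 = 2525/13063 = pi_5  (ok)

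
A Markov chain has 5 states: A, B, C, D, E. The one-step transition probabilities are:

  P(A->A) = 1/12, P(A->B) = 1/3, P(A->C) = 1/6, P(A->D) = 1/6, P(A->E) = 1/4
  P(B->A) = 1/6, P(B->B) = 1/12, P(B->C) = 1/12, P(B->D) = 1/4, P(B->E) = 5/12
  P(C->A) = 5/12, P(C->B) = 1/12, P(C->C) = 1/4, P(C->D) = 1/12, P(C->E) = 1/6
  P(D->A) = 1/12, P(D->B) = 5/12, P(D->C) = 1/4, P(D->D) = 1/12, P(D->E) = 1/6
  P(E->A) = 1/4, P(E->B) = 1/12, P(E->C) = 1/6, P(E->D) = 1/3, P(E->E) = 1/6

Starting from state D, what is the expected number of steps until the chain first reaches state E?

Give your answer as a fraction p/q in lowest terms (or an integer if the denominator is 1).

Let h_i = expected steps to first reach E from state i.
Boundary: h_E = 0.
First-step equations for the other states:
  h_A = 1 + 1/12*h_A + 1/3*h_B + 1/6*h_C + 1/6*h_D + 1/4*h_E
  h_B = 1 + 1/6*h_A + 1/12*h_B + 1/12*h_C + 1/4*h_D + 5/12*h_E
  h_C = 1 + 5/12*h_A + 1/12*h_B + 1/4*h_C + 1/12*h_D + 1/6*h_E
  h_D = 1 + 1/12*h_A + 5/12*h_B + 1/4*h_C + 1/12*h_D + 1/6*h_E

Substituting h_E = 0 and rearranging gives the linear system (I - Q) h = 1:
  [11/12, -1/3, -1/6, -1/6] . (h_A, h_B, h_C, h_D) = 1
  [-1/6, 11/12, -1/12, -1/4] . (h_A, h_B, h_C, h_D) = 1
  [-5/12, -1/12, 3/4, -1/12] . (h_A, h_B, h_C, h_D) = 1
  [-1/12, -5/12, -1/4, 11/12] . (h_A, h_B, h_C, h_D) = 1

Solving yields:
  h_A = 99/26
  h_B = 171/52
  h_C = 111/26
  h_D = 213/52

Starting state is D, so the expected hitting time is h_D = 213/52.

Answer: 213/52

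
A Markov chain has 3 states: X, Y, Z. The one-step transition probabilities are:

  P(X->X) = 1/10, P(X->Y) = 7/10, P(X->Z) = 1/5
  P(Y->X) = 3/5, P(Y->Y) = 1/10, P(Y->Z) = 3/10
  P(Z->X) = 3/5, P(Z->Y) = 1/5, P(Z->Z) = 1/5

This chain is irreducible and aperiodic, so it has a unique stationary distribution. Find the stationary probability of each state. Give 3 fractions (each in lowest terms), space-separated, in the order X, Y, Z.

Answer: 2/5 4/11 13/55

Derivation:
The stationary distribution satisfies pi = pi * P, i.e.:
  pi_X = 1/10*pi_X + 3/5*pi_Y + 3/5*pi_Z
  pi_Y = 7/10*pi_X + 1/10*pi_Y + 1/5*pi_Z
  pi_Z = 1/5*pi_X + 3/10*pi_Y + 1/5*pi_Z
with normalization: pi_X + pi_Y + pi_Z = 1.

Using the first 2 balance equations plus normalization, the linear system A*pi = b is:
  [-9/10, 3/5, 3/5] . pi = 0
  [7/10, -9/10, 1/5] . pi = 0
  [1, 1, 1] . pi = 1

Solving yields:
  pi_X = 2/5
  pi_Y = 4/11
  pi_Z = 13/55

Verification (pi * P):
  2/5*1/10 + 4/11*3/5 + 13/55*3/5 = 2/5 = pi_X  (ok)
  2/5*7/10 + 4/11*1/10 + 13/55*1/5 = 4/11 = pi_Y  (ok)
  2/5*1/5 + 4/11*3/10 + 13/55*1/5 = 13/55 = pi_Z  (ok)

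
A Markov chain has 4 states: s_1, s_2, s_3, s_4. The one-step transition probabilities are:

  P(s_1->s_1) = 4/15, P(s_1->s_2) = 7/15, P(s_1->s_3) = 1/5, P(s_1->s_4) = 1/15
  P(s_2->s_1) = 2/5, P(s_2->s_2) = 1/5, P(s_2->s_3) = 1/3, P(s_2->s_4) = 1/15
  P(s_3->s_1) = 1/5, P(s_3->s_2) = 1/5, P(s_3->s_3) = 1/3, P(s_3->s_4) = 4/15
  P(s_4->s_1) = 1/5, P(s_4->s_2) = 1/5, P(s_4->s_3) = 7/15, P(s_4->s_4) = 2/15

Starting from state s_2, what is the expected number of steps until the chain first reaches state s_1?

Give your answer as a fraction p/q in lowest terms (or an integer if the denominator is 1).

Let h_i = expected steps to first reach s_1 from state i.
Boundary: h_s_1 = 0.
First-step equations for the other states:
  h_s_2 = 1 + 2/5*h_s_1 + 1/5*h_s_2 + 1/3*h_s_3 + 1/15*h_s_4
  h_s_3 = 1 + 1/5*h_s_1 + 1/5*h_s_2 + 1/3*h_s_3 + 4/15*h_s_4
  h_s_4 = 1 + 1/5*h_s_1 + 1/5*h_s_2 + 7/15*h_s_3 + 2/15*h_s_4

Substituting h_s_1 = 0 and rearranging gives the linear system (I - Q) h = 1:
  [4/5, -1/3, -1/15] . (h_s_2, h_s_3, h_s_4) = 1
  [-1/5, 2/3, -4/15] . (h_s_2, h_s_3, h_s_4) = 1
  [-1/5, -7/15, 13/15] . (h_s_2, h_s_3, h_s_4) = 1

Solving yields:
  h_s_2 = 10/3
  h_s_3 = 25/6
  h_s_4 = 25/6

Starting state is s_2, so the expected hitting time is h_s_2 = 10/3.

Answer: 10/3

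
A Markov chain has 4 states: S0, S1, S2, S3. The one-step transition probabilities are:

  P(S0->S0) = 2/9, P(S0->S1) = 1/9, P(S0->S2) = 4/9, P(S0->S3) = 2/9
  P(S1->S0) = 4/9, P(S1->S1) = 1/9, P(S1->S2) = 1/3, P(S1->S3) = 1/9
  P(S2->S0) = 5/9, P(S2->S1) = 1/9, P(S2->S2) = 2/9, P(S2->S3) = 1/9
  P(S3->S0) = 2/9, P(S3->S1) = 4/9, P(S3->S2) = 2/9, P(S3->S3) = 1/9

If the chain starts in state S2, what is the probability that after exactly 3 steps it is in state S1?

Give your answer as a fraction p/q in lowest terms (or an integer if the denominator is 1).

Computing P^3 by repeated multiplication:
P^1 =
  S0: [2/9, 1/9, 4/9, 2/9]
  S1: [4/9, 1/9, 1/3, 1/9]
  S2: [5/9, 1/9, 2/9, 1/9]
  S3: [2/9, 4/9, 2/9, 1/9]
P^2 =
  S0: [32/81, 5/27, 23/81, 11/81]
  S1: [29/81, 4/27, 1/3, 13/81]
  S2: [26/81, 4/27, 29/81, 14/81]
  S3: [32/81, 4/27, 26/81, 11/81]
P^3 =
  S0: [29/81, 38/243, 241/729, 113/729]
  S1: [89/243, 40/243, 232/729, 110/729]
  S2: [91/243, 41/243, 226/729, 107/729]
  S3: [88/243, 38/243, 238/729, 113/729]

(P^3)[S2 -> S1] = 41/243

Answer: 41/243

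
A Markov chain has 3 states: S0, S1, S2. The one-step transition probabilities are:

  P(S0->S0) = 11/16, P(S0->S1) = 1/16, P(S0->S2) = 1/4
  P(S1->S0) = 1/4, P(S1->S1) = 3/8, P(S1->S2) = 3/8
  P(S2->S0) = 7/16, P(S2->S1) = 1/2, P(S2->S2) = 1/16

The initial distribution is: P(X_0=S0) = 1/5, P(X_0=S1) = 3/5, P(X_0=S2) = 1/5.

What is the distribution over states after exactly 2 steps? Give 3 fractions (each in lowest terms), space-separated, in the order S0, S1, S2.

Answer: 599/1280 47/160 61/256

Derivation:
Propagating the distribution step by step (d_{t+1} = d_t * P):
d_0 = (S0=1/5, S1=3/5, S2=1/5)
  d_1[S0] = 1/5*11/16 + 3/5*1/4 + 1/5*7/16 = 3/8
  d_1[S1] = 1/5*1/16 + 3/5*3/8 + 1/5*1/2 = 27/80
  d_1[S2] = 1/5*1/4 + 3/5*3/8 + 1/5*1/16 = 23/80
d_1 = (S0=3/8, S1=27/80, S2=23/80)
  d_2[S0] = 3/8*11/16 + 27/80*1/4 + 23/80*7/16 = 599/1280
  d_2[S1] = 3/8*1/16 + 27/80*3/8 + 23/80*1/2 = 47/160
  d_2[S2] = 3/8*1/4 + 27/80*3/8 + 23/80*1/16 = 61/256
d_2 = (S0=599/1280, S1=47/160, S2=61/256)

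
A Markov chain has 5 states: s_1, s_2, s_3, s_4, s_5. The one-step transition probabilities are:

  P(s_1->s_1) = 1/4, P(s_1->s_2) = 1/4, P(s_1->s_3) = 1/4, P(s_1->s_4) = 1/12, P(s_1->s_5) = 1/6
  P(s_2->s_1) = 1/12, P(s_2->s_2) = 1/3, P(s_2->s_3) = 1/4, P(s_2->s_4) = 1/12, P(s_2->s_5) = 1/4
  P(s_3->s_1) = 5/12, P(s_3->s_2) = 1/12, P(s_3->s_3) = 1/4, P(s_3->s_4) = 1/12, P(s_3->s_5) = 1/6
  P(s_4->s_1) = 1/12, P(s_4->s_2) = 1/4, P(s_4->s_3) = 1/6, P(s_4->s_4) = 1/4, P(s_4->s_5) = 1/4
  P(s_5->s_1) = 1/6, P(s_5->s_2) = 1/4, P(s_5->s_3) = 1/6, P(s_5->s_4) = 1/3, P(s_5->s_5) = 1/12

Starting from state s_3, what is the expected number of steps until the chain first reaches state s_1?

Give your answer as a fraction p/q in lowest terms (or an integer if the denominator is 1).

Let h_i = expected steps to first reach s_1 from state i.
Boundary: h_s_1 = 0.
First-step equations for the other states:
  h_s_2 = 1 + 1/12*h_s_1 + 1/3*h_s_2 + 1/4*h_s_3 + 1/12*h_s_4 + 1/4*h_s_5
  h_s_3 = 1 + 5/12*h_s_1 + 1/12*h_s_2 + 1/4*h_s_3 + 1/12*h_s_4 + 1/6*h_s_5
  h_s_4 = 1 + 1/12*h_s_1 + 1/4*h_s_2 + 1/6*h_s_3 + 1/4*h_s_4 + 1/4*h_s_5
  h_s_5 = 1 + 1/6*h_s_1 + 1/4*h_s_2 + 1/6*h_s_3 + 1/3*h_s_4 + 1/12*h_s_5

Substituting h_s_1 = 0 and rearranging gives the linear system (I - Q) h = 1:
  [2/3, -1/4, -1/12, -1/4] . (h_s_2, h_s_3, h_s_4, h_s_5) = 1
  [-1/12, 3/4, -1/12, -1/6] . (h_s_2, h_s_3, h_s_4, h_s_5) = 1
  [-1/4, -1/6, 3/4, -1/4] . (h_s_2, h_s_3, h_s_4, h_s_5) = 1
  [-1/4, -1/6, -1/3, 11/12] . (h_s_2, h_s_3, h_s_4, h_s_5) = 1

Solving yields:
  h_s_2 = 10002/1733
  h_s_3 = 6702/1733
  h_s_4 = 10332/1733
  h_s_5 = 9594/1733

Starting state is s_3, so the expected hitting time is h_s_3 = 6702/1733.

Answer: 6702/1733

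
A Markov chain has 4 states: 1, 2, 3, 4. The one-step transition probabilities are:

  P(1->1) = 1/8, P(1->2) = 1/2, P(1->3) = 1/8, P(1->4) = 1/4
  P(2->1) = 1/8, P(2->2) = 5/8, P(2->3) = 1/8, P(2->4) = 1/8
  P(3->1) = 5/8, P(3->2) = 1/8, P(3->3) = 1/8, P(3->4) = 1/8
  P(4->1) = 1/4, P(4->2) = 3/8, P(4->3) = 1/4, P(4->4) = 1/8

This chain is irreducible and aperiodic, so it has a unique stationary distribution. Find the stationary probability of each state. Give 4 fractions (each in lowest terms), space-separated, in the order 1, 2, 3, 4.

Answer: 27/125 61/125 18/125 19/125

Derivation:
The stationary distribution satisfies pi = pi * P, i.e.:
  pi_1 = 1/8*pi_1 + 1/8*pi_2 + 5/8*pi_3 + 1/4*pi_4
  pi_2 = 1/2*pi_1 + 5/8*pi_2 + 1/8*pi_3 + 3/8*pi_4
  pi_3 = 1/8*pi_1 + 1/8*pi_2 + 1/8*pi_3 + 1/4*pi_4
  pi_4 = 1/4*pi_1 + 1/8*pi_2 + 1/8*pi_3 + 1/8*pi_4
with normalization: pi_1 + pi_2 + pi_3 + pi_4 = 1.

Using the first 3 balance equations plus normalization, the linear system A*pi = b is:
  [-7/8, 1/8, 5/8, 1/4] . pi = 0
  [1/2, -3/8, 1/8, 3/8] . pi = 0
  [1/8, 1/8, -7/8, 1/4] . pi = 0
  [1, 1, 1, 1] . pi = 1

Solving yields:
  pi_1 = 27/125
  pi_2 = 61/125
  pi_3 = 18/125
  pi_4 = 19/125

Verification (pi * P):
  27/125*1/8 + 61/125*1/8 + 18/125*5/8 + 19/125*1/4 = 27/125 = pi_1  (ok)
  27/125*1/2 + 61/125*5/8 + 18/125*1/8 + 19/125*3/8 = 61/125 = pi_2  (ok)
  27/125*1/8 + 61/125*1/8 + 18/125*1/8 + 19/125*1/4 = 18/125 = pi_3  (ok)
  27/125*1/4 + 61/125*1/8 + 18/125*1/8 + 19/125*1/8 = 19/125 = pi_4  (ok)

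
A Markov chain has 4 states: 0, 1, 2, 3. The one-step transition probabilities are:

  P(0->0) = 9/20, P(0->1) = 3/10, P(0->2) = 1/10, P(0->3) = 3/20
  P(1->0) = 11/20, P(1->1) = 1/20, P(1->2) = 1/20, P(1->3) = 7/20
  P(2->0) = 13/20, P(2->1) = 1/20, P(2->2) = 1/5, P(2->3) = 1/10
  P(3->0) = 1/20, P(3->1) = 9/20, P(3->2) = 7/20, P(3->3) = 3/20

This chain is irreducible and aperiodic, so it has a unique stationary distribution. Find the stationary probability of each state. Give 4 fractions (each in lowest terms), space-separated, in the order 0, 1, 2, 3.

Answer: 1905/4453 2071/8906 11/73 1683/8906

Derivation:
The stationary distribution satisfies pi = pi * P, i.e.:
  pi_0 = 9/20*pi_0 + 11/20*pi_1 + 13/20*pi_2 + 1/20*pi_3
  pi_1 = 3/10*pi_0 + 1/20*pi_1 + 1/20*pi_2 + 9/20*pi_3
  pi_2 = 1/10*pi_0 + 1/20*pi_1 + 1/5*pi_2 + 7/20*pi_3
  pi_3 = 3/20*pi_0 + 7/20*pi_1 + 1/10*pi_2 + 3/20*pi_3
with normalization: pi_0 + pi_1 + pi_2 + pi_3 = 1.

Using the first 3 balance equations plus normalization, the linear system A*pi = b is:
  [-11/20, 11/20, 13/20, 1/20] . pi = 0
  [3/10, -19/20, 1/20, 9/20] . pi = 0
  [1/10, 1/20, -4/5, 7/20] . pi = 0
  [1, 1, 1, 1] . pi = 1

Solving yields:
  pi_0 = 1905/4453
  pi_1 = 2071/8906
  pi_2 = 11/73
  pi_3 = 1683/8906

Verification (pi * P):
  1905/4453*9/20 + 2071/8906*11/20 + 11/73*13/20 + 1683/8906*1/20 = 1905/4453 = pi_0  (ok)
  1905/4453*3/10 + 2071/8906*1/20 + 11/73*1/20 + 1683/8906*9/20 = 2071/8906 = pi_1  (ok)
  1905/4453*1/10 + 2071/8906*1/20 + 11/73*1/5 + 1683/8906*7/20 = 11/73 = pi_2  (ok)
  1905/4453*3/20 + 2071/8906*7/20 + 11/73*1/10 + 1683/8906*3/20 = 1683/8906 = pi_3  (ok)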